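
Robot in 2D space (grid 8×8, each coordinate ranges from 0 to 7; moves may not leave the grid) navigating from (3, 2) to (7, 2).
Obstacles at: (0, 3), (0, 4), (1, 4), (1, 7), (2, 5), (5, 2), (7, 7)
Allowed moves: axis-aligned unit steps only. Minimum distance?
6
(one shortest path: (3, 2) → (4, 2) → (4, 1) → (5, 1) → (6, 1) → (7, 1) → (7, 2))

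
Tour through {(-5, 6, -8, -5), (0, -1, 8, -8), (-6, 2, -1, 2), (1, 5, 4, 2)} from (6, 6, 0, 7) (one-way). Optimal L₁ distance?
80
(one optimal route: (6, 6, 0, 7) → (1, 5, 4, 2) → (-6, 2, -1, 2) → (-5, 6, -8, -5) → (0, -1, 8, -8))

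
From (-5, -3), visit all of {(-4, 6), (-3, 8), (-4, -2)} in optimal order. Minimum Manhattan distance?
13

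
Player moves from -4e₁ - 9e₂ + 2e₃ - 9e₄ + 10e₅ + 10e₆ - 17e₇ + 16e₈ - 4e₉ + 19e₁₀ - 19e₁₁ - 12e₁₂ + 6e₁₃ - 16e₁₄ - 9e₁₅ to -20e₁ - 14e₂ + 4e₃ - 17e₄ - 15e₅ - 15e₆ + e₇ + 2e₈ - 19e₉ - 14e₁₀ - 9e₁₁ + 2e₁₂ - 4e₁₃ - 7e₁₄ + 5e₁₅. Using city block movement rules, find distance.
218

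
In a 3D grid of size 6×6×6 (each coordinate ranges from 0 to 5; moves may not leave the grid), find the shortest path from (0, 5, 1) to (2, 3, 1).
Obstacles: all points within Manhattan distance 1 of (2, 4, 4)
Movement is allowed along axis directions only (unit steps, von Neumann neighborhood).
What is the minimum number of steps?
4
(one shortest path: (0, 5, 1) → (1, 5, 1) → (2, 5, 1) → (2, 4, 1) → (2, 3, 1))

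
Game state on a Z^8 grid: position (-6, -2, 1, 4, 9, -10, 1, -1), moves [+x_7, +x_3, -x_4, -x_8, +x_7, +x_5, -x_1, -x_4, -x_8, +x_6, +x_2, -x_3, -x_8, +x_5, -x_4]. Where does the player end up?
(-7, -1, 1, 1, 11, -9, 3, -4)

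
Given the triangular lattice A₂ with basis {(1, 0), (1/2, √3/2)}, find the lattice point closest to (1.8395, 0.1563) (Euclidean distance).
(2, 0)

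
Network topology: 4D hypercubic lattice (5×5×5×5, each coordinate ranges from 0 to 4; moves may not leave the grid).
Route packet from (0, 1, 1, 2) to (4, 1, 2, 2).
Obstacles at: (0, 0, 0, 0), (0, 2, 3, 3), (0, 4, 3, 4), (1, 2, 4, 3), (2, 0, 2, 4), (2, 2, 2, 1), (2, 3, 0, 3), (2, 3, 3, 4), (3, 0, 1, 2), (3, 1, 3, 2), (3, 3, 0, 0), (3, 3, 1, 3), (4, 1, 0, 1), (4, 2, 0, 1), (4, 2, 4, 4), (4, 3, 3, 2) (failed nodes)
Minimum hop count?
5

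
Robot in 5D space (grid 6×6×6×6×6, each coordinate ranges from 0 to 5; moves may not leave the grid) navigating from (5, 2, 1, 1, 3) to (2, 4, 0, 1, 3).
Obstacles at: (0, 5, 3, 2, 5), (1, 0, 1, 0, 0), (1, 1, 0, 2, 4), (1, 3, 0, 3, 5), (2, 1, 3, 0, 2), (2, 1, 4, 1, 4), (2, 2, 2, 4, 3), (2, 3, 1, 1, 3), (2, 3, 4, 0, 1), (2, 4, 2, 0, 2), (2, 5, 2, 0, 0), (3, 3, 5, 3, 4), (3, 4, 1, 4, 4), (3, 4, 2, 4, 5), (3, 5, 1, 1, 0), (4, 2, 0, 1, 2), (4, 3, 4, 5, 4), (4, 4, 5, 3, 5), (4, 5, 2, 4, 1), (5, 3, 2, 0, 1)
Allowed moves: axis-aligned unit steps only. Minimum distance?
6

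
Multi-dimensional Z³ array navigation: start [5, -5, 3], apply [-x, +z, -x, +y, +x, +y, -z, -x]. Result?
(3, -3, 3)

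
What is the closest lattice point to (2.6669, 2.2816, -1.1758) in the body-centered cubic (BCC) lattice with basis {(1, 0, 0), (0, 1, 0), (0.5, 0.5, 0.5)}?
(2.5, 2.5, -1.5)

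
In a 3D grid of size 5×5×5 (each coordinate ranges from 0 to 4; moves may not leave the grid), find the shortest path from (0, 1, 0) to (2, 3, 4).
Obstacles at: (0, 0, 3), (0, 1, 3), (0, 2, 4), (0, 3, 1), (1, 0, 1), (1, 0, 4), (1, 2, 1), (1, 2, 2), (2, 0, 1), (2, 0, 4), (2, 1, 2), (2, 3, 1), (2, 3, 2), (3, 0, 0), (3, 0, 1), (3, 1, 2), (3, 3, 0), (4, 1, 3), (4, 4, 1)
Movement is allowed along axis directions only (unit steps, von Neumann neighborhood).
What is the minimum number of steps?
8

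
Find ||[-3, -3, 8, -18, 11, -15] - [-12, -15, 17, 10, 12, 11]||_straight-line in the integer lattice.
42.0357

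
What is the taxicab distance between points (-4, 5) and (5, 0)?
14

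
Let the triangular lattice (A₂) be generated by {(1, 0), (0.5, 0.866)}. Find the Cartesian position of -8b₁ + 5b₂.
(-5.5, 4.33)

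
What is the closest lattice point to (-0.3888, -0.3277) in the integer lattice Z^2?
(0, 0)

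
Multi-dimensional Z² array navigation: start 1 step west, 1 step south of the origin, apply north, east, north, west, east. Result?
(0, 1)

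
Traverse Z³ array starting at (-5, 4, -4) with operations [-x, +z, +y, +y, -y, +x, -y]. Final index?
(-5, 4, -3)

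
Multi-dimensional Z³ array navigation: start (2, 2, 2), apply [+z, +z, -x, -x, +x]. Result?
(1, 2, 4)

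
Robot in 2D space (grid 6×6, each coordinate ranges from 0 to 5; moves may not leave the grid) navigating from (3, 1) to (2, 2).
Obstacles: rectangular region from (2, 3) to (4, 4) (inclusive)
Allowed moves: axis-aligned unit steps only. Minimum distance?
2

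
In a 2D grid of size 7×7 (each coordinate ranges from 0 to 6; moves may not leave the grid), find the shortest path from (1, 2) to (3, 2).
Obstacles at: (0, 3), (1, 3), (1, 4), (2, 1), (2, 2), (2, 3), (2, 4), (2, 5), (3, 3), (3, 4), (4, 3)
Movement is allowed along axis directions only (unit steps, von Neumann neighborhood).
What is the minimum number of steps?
6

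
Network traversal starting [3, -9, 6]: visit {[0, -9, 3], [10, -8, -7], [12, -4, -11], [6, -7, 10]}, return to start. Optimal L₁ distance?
76
(one optimal route: (3, -9, 6) → (0, -9, 3) → (10, -8, -7) → (12, -4, -11) → (6, -7, 10) → (3, -9, 6))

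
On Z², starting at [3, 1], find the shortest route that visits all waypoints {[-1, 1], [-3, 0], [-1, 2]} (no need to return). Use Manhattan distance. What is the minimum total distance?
9
(one optimal route: (3, 1) → (-1, 1) → (-1, 2) → (-3, 0))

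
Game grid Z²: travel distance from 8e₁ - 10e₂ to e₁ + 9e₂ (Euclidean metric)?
20.2485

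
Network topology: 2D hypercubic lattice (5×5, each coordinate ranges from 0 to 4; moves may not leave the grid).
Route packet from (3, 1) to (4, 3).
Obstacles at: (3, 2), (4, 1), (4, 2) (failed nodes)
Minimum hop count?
5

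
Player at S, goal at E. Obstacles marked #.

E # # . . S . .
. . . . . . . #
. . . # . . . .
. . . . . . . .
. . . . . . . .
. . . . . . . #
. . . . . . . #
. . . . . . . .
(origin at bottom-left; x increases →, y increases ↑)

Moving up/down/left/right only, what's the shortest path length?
7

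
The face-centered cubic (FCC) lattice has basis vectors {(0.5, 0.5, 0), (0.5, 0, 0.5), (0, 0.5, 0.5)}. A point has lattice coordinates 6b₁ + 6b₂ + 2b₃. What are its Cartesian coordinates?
(6, 4, 4)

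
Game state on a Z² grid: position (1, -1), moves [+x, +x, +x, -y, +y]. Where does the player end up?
(4, -1)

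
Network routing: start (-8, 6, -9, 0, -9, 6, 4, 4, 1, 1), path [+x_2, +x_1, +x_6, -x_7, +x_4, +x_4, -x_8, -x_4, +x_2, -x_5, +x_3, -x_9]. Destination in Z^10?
(-7, 8, -8, 1, -10, 7, 3, 3, 0, 1)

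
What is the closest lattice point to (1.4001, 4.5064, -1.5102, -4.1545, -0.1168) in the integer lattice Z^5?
(1, 5, -2, -4, 0)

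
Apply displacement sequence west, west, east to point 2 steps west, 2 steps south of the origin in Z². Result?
(-3, -2)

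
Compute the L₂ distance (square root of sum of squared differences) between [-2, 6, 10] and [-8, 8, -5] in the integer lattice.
16.2788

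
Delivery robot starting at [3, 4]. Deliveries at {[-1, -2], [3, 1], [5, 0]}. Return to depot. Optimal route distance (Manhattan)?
24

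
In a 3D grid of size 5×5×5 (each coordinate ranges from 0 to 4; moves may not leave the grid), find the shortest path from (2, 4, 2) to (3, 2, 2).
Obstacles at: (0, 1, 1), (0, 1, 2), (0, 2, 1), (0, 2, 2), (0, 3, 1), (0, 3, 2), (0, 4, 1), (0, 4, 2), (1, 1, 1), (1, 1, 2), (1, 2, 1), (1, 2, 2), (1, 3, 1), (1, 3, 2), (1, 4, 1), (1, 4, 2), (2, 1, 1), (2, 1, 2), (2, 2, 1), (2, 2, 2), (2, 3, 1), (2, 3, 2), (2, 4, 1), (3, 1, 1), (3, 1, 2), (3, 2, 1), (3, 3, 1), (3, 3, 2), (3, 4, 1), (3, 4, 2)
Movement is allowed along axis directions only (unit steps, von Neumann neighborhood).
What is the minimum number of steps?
5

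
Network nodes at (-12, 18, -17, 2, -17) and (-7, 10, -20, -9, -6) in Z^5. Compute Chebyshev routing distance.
11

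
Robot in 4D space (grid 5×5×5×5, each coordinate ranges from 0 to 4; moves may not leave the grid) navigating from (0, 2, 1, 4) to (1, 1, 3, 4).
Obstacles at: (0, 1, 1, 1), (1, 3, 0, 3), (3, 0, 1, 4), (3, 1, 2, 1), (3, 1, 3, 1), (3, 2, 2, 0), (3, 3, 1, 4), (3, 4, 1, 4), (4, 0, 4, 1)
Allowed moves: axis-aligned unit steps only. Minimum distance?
4
(one shortest path: (0, 2, 1, 4) → (1, 2, 1, 4) → (1, 1, 1, 4) → (1, 1, 2, 4) → (1, 1, 3, 4))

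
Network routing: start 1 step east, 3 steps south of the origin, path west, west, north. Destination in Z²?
(-1, -2)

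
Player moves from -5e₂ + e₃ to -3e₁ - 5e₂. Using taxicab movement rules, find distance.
4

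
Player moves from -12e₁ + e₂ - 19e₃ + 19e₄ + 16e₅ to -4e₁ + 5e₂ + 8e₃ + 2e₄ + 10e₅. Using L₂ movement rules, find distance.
33.6749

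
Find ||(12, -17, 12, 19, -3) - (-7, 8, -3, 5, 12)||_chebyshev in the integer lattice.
25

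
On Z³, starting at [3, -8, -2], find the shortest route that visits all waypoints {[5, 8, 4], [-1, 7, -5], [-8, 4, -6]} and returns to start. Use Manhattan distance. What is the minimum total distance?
78
(one optimal route: (3, -8, -2) → (5, 8, 4) → (-1, 7, -5) → (-8, 4, -6) → (3, -8, -2))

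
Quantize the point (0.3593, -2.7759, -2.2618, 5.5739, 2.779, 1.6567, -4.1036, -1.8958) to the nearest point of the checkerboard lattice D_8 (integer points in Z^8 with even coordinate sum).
(0, -3, -2, 6, 3, 2, -4, -2)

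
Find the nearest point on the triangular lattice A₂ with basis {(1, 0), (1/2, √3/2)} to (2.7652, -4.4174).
(2.5, -4.33)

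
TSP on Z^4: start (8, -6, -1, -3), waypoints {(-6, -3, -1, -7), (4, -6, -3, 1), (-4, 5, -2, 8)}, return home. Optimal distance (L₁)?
84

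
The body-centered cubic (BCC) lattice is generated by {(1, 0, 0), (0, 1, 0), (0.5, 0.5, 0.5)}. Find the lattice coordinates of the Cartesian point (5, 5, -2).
7b₁ + 7b₂ - 4b₃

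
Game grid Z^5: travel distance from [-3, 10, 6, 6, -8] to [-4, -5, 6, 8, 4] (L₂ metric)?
19.3391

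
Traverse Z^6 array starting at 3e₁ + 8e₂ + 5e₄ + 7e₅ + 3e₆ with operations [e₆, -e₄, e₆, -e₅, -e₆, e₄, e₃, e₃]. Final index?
(3, 8, 2, 5, 6, 4)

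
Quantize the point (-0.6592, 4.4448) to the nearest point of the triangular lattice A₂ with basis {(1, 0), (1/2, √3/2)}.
(-0.5, 4.33)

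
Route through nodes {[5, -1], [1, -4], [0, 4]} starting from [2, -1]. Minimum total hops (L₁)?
19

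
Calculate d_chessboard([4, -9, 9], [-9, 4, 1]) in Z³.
13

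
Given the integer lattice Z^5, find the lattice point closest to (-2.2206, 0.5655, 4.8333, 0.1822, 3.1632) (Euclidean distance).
(-2, 1, 5, 0, 3)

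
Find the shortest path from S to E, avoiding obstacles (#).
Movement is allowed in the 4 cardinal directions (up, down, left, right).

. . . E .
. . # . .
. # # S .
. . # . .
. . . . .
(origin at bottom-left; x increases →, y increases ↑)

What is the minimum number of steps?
2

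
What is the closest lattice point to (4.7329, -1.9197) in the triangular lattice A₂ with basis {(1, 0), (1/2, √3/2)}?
(5, -1.732)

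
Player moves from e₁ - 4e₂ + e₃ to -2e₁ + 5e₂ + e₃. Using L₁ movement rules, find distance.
12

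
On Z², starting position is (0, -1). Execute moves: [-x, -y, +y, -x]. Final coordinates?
(-2, -1)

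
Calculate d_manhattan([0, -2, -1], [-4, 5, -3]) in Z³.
13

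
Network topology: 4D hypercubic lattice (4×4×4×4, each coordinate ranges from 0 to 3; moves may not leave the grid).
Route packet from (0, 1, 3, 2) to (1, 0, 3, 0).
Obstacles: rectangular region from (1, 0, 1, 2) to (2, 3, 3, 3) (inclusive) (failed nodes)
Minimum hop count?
4
(one shortest path: (0, 1, 3, 2) → (0, 0, 3, 2) → (0, 0, 3, 1) → (1, 0, 3, 1) → (1, 0, 3, 0))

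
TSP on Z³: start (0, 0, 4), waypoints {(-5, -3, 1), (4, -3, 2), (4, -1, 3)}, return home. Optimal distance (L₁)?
30
(one optimal route: (0, 0, 4) → (-5, -3, 1) → (4, -3, 2) → (4, -1, 3) → (0, 0, 4))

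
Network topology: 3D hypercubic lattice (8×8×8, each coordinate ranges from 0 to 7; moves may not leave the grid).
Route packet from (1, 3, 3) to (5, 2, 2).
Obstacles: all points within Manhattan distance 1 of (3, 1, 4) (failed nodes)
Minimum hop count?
6
(one shortest path: (1, 3, 3) → (2, 3, 3) → (3, 3, 3) → (4, 3, 3) → (5, 3, 3) → (5, 2, 3) → (5, 2, 2))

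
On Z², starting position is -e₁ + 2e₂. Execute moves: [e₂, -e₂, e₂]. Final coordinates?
(-1, 3)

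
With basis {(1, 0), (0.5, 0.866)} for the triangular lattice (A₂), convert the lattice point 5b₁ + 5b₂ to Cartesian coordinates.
(7.5, 4.33)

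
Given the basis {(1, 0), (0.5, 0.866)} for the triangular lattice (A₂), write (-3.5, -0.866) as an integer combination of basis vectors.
-3b₁ - b₂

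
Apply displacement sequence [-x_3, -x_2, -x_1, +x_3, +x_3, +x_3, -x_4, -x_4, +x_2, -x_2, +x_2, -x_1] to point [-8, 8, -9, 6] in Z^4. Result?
(-10, 8, -7, 4)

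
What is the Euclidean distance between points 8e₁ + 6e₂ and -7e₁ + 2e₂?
15.5242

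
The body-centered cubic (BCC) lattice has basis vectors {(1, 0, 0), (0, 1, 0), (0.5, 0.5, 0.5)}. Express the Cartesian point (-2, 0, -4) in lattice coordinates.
2b₁ + 4b₂ - 8b₃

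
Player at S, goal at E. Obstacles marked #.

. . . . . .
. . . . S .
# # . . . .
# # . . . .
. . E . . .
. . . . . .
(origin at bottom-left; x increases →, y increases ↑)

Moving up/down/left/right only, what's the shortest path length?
5
(one shortest path: (4, 4) → (3, 4) → (2, 4) → (2, 3) → (2, 2) → (2, 1))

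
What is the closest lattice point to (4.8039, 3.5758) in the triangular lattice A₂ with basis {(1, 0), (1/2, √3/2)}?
(5, 3.464)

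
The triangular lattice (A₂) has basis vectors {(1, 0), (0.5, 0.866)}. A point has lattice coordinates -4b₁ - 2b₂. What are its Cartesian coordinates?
(-5, -1.732)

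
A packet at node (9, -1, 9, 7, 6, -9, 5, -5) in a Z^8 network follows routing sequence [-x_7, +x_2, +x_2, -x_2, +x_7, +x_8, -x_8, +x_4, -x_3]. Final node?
(9, 0, 8, 8, 6, -9, 5, -5)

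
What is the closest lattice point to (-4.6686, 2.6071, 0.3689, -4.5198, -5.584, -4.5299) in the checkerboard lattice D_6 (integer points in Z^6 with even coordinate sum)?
(-5, 3, 0, -5, -6, -5)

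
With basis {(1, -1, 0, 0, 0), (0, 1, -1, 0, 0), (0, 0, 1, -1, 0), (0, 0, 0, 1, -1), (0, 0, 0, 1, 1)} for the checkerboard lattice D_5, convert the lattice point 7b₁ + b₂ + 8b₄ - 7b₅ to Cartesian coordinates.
(7, -6, -1, 1, -15)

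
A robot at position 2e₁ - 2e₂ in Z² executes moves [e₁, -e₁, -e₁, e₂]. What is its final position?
(1, -1)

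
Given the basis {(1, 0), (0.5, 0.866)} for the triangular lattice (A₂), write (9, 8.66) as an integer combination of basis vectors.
4b₁ + 10b₂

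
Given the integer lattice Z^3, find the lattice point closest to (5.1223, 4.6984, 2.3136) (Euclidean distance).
(5, 5, 2)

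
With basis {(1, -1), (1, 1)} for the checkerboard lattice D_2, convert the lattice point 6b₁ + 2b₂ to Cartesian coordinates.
(8, -4)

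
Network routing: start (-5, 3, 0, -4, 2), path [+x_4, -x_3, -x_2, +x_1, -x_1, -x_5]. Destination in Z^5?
(-5, 2, -1, -3, 1)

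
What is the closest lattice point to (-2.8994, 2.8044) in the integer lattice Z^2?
(-3, 3)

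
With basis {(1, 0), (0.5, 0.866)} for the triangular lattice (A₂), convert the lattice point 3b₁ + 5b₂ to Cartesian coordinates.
(5.5, 4.33)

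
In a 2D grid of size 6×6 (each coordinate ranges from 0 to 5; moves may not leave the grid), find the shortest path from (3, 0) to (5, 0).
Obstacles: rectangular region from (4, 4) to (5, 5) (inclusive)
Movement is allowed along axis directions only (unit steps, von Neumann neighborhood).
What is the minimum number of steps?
2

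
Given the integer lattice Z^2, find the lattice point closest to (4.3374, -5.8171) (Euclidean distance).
(4, -6)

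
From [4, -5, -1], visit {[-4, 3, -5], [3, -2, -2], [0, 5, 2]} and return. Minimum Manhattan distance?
50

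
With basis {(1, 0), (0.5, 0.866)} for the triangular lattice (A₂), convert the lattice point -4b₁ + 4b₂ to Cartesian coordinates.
(-2, 3.464)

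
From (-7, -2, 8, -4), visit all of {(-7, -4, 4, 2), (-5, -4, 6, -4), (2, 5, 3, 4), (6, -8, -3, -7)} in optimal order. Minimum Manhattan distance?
71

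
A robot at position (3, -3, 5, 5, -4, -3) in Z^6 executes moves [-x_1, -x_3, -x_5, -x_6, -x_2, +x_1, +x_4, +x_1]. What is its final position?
(4, -4, 4, 6, -5, -4)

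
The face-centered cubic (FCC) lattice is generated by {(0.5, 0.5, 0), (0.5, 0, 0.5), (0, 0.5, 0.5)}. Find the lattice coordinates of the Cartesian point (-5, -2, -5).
-2b₁ - 8b₂ - 2b₃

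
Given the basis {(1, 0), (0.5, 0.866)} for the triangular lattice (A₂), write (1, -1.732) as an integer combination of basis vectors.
2b₁ - 2b₂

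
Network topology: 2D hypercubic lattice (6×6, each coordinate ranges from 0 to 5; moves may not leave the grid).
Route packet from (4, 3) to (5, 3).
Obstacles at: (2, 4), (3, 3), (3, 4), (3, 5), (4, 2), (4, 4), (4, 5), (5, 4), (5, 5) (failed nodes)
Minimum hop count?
1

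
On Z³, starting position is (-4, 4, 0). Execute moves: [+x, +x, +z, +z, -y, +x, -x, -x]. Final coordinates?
(-3, 3, 2)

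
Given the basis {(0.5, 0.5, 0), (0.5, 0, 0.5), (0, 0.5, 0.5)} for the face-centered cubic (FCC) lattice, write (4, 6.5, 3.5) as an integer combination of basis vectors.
7b₁ + b₂ + 6b₃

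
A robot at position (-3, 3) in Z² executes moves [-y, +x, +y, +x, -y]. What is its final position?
(-1, 2)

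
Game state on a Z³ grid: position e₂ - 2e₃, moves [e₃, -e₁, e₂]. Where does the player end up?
(-1, 2, -1)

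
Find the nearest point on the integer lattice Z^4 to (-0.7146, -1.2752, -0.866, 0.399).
(-1, -1, -1, 0)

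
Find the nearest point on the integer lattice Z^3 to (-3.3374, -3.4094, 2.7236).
(-3, -3, 3)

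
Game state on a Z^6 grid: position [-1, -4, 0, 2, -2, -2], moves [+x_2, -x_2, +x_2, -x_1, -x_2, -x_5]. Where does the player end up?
(-2, -4, 0, 2, -3, -2)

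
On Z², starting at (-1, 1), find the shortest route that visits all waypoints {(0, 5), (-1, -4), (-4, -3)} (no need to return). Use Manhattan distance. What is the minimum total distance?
19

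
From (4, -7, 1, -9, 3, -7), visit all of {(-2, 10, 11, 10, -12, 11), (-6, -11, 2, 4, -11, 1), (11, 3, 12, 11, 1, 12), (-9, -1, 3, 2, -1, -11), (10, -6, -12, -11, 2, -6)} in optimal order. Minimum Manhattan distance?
209
(one optimal route: (4, -7, 1, -9, 3, -7) → (10, -6, -12, -11, 2, -6) → (-9, -1, 3, 2, -1, -11) → (-6, -11, 2, 4, -11, 1) → (-2, 10, 11, 10, -12, 11) → (11, 3, 12, 11, 1, 12))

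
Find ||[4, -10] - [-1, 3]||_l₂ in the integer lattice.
13.9284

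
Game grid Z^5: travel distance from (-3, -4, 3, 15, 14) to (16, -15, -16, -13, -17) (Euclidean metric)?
50.8724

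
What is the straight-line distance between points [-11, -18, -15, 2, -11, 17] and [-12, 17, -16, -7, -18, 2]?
39.7744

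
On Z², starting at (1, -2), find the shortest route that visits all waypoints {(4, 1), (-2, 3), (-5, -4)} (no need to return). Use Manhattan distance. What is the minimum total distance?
24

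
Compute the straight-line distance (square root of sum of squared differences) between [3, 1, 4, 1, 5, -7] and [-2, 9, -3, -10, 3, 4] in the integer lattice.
19.5959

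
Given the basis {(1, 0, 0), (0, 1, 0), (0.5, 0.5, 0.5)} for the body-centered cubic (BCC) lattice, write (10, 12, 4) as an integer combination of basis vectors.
6b₁ + 8b₂ + 8b₃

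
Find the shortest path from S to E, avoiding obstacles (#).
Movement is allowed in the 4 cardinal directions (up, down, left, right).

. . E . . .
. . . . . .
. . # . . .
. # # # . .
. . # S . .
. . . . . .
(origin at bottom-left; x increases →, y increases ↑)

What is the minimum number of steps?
7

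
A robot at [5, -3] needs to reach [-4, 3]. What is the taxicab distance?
15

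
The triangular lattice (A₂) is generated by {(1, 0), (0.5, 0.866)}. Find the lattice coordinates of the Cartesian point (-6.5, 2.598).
-8b₁ + 3b₂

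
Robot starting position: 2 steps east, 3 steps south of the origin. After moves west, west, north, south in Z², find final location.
(0, -3)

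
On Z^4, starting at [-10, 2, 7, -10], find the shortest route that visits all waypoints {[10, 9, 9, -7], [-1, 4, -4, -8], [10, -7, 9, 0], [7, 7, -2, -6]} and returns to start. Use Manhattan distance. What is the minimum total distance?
120
(one optimal route: (-10, 2, 7, -10) → (-1, 4, -4, -8) → (7, 7, -2, -6) → (10, 9, 9, -7) → (10, -7, 9, 0) → (-10, 2, 7, -10))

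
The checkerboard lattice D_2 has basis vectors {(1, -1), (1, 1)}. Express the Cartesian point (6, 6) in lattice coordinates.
6b₂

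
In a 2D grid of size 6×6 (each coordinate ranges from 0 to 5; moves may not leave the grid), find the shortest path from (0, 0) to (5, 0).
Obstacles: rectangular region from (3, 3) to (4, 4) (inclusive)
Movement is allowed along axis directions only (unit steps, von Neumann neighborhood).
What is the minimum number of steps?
5
(one shortest path: (0, 0) → (1, 0) → (2, 0) → (3, 0) → (4, 0) → (5, 0))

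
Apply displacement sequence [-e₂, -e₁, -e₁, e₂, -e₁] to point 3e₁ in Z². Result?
(0, 0)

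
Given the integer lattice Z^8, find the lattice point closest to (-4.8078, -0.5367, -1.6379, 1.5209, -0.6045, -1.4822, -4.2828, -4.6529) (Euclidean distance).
(-5, -1, -2, 2, -1, -1, -4, -5)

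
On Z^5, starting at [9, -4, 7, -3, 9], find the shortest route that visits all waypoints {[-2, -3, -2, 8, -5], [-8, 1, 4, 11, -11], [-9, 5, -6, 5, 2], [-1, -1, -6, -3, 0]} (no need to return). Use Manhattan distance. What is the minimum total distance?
113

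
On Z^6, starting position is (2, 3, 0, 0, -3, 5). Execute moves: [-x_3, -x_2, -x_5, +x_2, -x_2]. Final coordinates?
(2, 2, -1, 0, -4, 5)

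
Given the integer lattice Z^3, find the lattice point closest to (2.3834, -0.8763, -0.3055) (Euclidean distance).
(2, -1, 0)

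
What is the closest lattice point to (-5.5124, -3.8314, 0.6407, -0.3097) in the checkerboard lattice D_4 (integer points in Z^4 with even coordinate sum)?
(-5, -4, 1, 0)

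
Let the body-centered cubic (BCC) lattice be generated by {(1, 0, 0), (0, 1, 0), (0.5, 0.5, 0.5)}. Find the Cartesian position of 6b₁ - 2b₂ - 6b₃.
(3, -5, -3)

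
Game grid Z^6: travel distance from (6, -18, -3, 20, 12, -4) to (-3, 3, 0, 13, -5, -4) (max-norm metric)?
21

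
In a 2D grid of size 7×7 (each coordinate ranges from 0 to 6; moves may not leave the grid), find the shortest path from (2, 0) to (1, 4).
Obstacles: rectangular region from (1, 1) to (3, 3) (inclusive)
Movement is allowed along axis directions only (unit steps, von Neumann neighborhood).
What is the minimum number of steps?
7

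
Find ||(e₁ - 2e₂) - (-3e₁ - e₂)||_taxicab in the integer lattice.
5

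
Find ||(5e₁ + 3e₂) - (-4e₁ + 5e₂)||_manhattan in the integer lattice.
11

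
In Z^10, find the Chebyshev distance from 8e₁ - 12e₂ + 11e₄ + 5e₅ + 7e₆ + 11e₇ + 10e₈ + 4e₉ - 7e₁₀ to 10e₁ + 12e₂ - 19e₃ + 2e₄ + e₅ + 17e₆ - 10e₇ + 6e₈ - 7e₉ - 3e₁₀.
24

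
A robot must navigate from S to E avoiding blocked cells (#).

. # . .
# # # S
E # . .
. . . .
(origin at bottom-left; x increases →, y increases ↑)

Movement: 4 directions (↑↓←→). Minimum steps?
6
(one shortest path: (3, 2) → (3, 1) → (2, 1) → (2, 0) → (1, 0) → (0, 0) → (0, 1))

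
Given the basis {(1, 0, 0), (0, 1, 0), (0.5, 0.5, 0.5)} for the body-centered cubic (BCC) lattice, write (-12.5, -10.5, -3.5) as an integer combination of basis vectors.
-9b₁ - 7b₂ - 7b₃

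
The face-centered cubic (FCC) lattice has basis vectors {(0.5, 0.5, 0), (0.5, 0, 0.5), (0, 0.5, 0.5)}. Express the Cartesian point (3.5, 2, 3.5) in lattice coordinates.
2b₁ + 5b₂ + 2b₃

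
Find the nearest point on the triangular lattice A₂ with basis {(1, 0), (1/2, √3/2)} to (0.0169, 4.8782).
(0, 5.196)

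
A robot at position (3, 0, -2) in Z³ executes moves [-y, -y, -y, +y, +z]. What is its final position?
(3, -2, -1)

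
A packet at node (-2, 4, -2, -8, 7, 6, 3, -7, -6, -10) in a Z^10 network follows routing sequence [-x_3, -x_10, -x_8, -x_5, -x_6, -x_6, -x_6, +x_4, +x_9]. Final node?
(-2, 4, -3, -7, 6, 3, 3, -8, -5, -11)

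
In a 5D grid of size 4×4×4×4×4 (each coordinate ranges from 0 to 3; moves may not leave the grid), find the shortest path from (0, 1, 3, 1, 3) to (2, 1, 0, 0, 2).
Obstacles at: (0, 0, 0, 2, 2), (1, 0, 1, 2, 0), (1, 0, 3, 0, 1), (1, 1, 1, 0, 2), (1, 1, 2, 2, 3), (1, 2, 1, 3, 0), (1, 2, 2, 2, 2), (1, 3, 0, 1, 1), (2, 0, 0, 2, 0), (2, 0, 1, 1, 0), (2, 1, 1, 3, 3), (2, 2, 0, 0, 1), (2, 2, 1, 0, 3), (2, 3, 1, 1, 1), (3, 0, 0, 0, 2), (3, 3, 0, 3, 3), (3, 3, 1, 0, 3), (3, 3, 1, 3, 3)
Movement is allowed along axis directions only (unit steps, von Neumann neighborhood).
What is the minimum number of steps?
7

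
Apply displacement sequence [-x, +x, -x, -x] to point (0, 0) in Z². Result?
(-2, 0)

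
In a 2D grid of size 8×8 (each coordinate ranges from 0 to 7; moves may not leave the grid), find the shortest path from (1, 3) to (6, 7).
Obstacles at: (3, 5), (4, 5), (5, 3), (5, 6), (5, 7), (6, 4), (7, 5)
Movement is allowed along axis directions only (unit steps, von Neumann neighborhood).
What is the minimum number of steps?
9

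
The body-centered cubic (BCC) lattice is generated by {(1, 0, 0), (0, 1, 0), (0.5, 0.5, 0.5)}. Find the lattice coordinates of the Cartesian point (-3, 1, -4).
b₁ + 5b₂ - 8b₃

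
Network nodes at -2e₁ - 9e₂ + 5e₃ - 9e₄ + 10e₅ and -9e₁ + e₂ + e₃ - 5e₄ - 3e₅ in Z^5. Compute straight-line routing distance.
18.7083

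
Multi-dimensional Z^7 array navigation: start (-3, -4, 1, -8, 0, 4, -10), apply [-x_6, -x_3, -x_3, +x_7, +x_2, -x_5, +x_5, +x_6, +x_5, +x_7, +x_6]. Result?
(-3, -3, -1, -8, 1, 5, -8)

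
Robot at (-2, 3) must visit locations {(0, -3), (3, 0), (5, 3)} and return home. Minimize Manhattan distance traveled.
26
(one optimal route: (-2, 3) → (0, -3) → (3, 0) → (5, 3) → (-2, 3))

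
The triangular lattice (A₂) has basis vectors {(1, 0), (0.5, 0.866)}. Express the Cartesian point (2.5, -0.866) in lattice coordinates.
3b₁ - b₂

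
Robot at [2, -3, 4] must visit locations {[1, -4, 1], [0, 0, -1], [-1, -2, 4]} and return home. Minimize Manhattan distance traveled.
24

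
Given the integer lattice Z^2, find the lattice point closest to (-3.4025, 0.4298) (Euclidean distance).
(-3, 0)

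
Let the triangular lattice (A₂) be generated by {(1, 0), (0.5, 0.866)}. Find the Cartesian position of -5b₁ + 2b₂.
(-4, 1.732)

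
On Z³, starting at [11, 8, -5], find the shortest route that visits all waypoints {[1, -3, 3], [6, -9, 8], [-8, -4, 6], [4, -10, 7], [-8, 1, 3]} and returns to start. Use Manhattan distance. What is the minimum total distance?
108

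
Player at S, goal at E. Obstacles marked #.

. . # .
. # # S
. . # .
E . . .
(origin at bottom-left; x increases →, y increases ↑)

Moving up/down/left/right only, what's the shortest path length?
5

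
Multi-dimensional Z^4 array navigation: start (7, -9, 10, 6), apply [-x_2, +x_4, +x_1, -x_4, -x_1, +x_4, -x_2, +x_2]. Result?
(7, -10, 10, 7)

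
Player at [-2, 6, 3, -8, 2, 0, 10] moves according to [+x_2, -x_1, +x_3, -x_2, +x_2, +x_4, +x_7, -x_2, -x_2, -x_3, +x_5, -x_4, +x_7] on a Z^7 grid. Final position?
(-3, 5, 3, -8, 3, 0, 12)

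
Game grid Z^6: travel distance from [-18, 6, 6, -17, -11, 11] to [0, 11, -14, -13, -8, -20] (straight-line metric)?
41.6533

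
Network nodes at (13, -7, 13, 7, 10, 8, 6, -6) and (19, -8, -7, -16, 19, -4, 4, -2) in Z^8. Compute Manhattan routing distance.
77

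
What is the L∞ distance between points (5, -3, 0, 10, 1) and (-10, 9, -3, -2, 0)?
15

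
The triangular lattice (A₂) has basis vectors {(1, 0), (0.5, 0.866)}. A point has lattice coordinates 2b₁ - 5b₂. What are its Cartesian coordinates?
(-0.5, -4.33)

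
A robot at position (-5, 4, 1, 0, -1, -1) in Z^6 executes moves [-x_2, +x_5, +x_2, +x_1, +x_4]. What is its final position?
(-4, 4, 1, 1, 0, -1)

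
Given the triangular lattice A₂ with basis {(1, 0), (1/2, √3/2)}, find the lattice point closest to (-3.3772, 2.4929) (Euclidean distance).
(-3.5, 2.598)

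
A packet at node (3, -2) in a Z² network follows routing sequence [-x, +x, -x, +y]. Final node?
(2, -1)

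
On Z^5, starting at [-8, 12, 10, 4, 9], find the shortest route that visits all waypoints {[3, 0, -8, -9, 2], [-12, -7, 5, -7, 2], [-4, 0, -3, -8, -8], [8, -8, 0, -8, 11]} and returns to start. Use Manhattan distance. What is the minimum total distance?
194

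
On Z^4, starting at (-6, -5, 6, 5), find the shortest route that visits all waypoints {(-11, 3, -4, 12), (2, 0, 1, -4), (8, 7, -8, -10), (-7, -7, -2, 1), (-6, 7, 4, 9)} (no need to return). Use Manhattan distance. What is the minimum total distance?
117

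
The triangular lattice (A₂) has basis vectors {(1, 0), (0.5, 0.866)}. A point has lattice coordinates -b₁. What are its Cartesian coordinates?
(-1, 0)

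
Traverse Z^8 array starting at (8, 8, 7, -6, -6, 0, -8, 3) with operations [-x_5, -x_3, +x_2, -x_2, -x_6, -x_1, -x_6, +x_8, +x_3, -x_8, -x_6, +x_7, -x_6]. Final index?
(7, 8, 7, -6, -7, -4, -7, 3)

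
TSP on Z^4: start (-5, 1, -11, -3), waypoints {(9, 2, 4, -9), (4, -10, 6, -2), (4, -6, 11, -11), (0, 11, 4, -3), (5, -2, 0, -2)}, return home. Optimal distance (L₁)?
134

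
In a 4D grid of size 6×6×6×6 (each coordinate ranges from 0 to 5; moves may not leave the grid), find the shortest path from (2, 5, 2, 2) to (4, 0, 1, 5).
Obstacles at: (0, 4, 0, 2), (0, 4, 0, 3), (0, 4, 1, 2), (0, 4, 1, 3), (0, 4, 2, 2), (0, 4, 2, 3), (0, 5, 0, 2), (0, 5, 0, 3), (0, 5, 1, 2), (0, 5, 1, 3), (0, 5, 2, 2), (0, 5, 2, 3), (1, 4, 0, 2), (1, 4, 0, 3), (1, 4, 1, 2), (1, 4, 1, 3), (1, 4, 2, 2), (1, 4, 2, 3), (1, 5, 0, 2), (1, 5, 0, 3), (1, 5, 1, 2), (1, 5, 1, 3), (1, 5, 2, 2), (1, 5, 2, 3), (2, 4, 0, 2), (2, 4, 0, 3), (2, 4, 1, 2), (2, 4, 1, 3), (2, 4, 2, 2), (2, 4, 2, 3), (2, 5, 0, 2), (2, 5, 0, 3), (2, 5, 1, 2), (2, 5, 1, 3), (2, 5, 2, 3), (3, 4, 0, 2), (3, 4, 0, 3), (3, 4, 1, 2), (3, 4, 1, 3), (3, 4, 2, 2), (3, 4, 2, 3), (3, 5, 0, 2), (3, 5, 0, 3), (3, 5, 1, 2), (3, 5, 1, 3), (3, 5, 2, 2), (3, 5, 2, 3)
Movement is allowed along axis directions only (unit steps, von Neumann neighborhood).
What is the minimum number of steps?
13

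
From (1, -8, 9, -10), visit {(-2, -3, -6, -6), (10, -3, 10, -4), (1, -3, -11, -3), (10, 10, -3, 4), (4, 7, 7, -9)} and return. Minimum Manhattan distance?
152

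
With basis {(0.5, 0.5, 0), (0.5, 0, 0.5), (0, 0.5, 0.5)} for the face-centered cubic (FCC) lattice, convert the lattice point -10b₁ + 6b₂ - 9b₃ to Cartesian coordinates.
(-2, -9.5, -1.5)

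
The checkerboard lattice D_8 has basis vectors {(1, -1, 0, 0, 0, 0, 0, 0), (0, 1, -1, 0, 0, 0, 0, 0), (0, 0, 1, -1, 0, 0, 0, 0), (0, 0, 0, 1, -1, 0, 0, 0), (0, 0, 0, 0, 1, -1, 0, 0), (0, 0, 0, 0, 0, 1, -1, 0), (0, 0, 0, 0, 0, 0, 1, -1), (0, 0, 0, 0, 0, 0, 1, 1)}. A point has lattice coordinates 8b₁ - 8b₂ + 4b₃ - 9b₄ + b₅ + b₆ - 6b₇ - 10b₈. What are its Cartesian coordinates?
(8, -16, 12, -13, 10, 0, -17, -4)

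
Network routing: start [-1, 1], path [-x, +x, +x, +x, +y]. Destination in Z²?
(1, 2)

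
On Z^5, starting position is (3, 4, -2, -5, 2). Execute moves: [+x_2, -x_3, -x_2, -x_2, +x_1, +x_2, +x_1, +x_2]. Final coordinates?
(5, 5, -3, -5, 2)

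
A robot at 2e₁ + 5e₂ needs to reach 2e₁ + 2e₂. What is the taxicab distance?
3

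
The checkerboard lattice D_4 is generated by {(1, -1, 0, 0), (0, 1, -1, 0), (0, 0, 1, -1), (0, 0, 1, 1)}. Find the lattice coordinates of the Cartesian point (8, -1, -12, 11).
8b₁ + 7b₂ - 8b₃ + 3b₄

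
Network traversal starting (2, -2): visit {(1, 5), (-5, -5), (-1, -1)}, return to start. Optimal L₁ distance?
34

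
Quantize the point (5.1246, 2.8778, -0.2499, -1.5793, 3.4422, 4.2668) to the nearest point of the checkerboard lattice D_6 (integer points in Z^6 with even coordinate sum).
(5, 3, 0, -2, 4, 4)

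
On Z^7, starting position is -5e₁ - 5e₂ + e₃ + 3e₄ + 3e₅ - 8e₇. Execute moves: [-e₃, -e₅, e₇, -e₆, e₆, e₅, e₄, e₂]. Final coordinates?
(-5, -4, 0, 4, 3, 0, -7)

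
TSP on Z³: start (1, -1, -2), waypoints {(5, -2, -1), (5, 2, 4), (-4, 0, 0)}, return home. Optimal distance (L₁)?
38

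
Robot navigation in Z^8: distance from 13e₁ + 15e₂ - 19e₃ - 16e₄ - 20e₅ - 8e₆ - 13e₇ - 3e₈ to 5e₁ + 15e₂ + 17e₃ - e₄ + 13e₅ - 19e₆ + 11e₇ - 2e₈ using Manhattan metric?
128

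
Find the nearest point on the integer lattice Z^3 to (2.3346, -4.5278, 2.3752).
(2, -5, 2)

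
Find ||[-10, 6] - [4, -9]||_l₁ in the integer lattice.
29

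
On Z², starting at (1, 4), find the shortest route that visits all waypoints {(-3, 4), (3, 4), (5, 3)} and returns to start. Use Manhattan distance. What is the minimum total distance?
18
(one optimal route: (1, 4) → (-3, 4) → (3, 4) → (5, 3) → (1, 4))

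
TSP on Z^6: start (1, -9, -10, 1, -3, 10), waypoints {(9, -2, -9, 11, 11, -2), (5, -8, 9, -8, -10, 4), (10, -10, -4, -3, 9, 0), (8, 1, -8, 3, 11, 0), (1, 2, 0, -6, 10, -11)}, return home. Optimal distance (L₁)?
232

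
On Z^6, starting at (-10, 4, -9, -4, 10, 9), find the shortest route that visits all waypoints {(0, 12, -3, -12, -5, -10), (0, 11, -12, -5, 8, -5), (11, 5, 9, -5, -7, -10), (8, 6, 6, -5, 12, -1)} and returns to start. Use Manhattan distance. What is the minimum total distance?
194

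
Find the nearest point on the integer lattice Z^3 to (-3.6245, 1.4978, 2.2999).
(-4, 1, 2)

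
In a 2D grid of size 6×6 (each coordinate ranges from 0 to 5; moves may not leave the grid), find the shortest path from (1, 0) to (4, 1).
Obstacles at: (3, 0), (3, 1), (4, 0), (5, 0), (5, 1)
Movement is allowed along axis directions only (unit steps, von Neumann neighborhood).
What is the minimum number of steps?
6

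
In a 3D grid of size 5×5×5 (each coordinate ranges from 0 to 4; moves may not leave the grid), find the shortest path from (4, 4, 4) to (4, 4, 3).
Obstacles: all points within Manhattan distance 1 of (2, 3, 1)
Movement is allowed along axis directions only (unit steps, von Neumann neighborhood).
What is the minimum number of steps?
1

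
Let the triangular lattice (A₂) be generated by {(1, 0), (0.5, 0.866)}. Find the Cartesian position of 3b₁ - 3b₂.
(1.5, -2.598)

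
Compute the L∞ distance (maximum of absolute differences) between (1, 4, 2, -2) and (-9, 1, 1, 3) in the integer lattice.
10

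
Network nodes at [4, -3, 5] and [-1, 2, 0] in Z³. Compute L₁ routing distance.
15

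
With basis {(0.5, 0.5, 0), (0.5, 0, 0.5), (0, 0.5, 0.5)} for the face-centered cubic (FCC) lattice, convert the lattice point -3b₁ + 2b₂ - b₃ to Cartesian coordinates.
(-0.5, -2, 0.5)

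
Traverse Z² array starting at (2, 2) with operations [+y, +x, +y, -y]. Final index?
(3, 3)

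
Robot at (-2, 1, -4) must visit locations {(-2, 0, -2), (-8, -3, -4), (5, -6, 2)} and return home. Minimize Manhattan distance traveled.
52
(one optimal route: (-2, 1, -4) → (-2, 0, -2) → (5, -6, 2) → (-8, -3, -4) → (-2, 1, -4))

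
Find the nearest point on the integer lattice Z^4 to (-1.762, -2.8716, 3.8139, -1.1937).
(-2, -3, 4, -1)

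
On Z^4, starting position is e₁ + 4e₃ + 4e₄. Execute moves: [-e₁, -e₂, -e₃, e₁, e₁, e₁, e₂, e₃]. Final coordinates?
(3, 0, 4, 4)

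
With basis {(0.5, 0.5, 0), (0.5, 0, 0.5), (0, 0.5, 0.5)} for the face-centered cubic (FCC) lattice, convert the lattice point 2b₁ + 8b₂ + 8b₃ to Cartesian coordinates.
(5, 5, 8)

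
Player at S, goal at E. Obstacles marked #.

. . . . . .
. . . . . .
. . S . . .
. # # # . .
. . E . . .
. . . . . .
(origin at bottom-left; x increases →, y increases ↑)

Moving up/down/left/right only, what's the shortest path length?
6
(one shortest path: (2, 3) → (1, 3) → (0, 3) → (0, 2) → (0, 1) → (1, 1) → (2, 1))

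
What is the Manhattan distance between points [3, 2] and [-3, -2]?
10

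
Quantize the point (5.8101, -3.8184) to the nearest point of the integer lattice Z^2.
(6, -4)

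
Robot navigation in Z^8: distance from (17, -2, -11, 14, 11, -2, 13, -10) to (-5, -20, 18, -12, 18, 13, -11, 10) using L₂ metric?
59.7913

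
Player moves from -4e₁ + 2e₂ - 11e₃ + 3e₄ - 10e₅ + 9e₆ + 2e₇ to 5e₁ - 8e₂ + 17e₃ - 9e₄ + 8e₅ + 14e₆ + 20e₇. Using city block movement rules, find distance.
100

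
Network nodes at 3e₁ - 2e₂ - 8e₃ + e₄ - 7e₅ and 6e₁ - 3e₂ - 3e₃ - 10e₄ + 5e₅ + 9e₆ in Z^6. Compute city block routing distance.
41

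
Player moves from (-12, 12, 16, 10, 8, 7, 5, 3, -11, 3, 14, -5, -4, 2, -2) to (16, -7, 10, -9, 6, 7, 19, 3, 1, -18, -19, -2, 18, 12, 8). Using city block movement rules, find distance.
199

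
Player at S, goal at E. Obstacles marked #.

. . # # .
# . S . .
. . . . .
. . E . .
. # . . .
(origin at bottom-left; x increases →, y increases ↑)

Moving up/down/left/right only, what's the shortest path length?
2
(one shortest path: (2, 3) → (2, 2) → (2, 1))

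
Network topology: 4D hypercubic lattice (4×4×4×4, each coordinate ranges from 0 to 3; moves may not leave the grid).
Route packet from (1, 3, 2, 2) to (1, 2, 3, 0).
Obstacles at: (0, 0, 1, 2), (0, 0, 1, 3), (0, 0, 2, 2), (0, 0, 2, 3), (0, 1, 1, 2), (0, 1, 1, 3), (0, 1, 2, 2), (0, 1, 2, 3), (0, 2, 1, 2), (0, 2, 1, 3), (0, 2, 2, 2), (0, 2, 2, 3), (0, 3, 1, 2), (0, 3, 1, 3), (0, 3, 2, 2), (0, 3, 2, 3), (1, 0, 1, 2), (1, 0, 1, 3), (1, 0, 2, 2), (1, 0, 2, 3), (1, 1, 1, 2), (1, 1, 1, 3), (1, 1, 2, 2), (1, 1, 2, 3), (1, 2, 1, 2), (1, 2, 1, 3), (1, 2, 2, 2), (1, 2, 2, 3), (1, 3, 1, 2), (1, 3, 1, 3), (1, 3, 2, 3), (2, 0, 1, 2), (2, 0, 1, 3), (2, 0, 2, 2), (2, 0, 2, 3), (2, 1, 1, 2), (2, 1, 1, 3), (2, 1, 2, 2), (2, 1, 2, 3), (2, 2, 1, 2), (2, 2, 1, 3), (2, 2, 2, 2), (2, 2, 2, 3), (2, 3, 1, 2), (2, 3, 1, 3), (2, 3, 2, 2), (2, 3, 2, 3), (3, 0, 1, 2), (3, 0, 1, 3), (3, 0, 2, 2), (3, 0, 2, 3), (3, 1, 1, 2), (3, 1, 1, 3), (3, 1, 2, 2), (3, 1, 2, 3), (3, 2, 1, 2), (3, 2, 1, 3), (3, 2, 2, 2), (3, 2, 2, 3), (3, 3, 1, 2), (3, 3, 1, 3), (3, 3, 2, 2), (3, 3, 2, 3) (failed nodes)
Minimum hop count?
4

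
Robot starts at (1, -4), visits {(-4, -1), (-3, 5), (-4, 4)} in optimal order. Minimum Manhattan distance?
15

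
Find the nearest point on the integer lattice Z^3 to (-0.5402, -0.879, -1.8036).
(-1, -1, -2)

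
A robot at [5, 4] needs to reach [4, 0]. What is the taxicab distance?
5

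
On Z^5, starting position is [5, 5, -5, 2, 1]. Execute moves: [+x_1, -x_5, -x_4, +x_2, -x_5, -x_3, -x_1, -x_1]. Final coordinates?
(4, 6, -6, 1, -1)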